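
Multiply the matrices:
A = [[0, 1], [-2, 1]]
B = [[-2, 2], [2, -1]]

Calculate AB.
[[2, -1], [6, -5]]

Each entry (i,j) of AB = sum over k of A[i][k]*B[k][j].
(AB)[0][0] = (0)*(-2) + (1)*(2) = 2
(AB)[0][1] = (0)*(2) + (1)*(-1) = -1
(AB)[1][0] = (-2)*(-2) + (1)*(2) = 6
(AB)[1][1] = (-2)*(2) + (1)*(-1) = -5
AB = [[2, -1], [6, -5]]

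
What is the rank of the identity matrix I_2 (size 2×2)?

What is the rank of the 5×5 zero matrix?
rank(I_2) = 2, rank(0) = 0

The identity I_2 has 2 columns that are the standard basis vectors e_1, …, e_2. These are linearly independent, so all 2 columns are pivots and rank(I_2) = 2.
The 5×5 zero matrix has every entry zero, so every row is the zero row and there are no pivots; rank(0) = 0.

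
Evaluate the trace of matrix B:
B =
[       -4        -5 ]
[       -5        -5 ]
tr(B) = -4 - 5 = -9

The trace of a square matrix is the sum of its diagonal entries.
Diagonal entries of B: B[0][0] = -4, B[1][1] = -5.
tr(B) = -4 - 5 = -9.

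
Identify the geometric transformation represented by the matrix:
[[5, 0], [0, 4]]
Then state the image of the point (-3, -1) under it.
non-uniform scaling by (5, 4); image of (-3, -1) is (-15, -4)

This is diagonal with distinct entries, so it scales the x-axis by 5 and the y-axis by 4.
The matrix [[5, 0], [0, 4]] represents: non-uniform scaling by (5, 4).
Applying it to (-3, -1): [5·-3 + 0·-1, 0·-3 + 4·-1] = (-15, -4).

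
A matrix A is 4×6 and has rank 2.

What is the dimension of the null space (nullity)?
4

The rank-nullity theorem for an m×n matrix states:
rank(A) + nullity(A) = n (the number of columns).
Here n = 6 and rank(A) = 2, so nullity(A) = 6 - 2 = 4.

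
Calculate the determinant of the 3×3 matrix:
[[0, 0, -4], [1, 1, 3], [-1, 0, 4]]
-4

Expansion along first row:
det = 0·det([[1,3],[0,4]]) - 0·det([[1,3],[-1,4]]) + -4·det([[1,1],[-1,0]])
    = 0·(1·4 - 3·0) - 0·(1·4 - 3·-1) + -4·(1·0 - 1·-1)
    = 0·4 - 0·7 + -4·1
    = 0 + 0 + -4 = -4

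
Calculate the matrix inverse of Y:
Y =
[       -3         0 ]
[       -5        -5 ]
det(Y) = 15
Y⁻¹ =
[     -1/3         0 ]
[      1/3      -1/5 ]

For a 2×2 matrix Y = [[a, b], [c, d]] with det(Y) ≠ 0, Y⁻¹ = (1/det(Y)) * [[d, -b], [-c, a]].
det(Y) = (-3)*(-5) - (0)*(-5) = 15 - 0 = 15.
Y⁻¹ = (1/15) * [[-5, 0], [5, -3]].
Dividing each entry by 15 and reducing:
Y⁻¹ =
[     -1/3         0 ]
[      1/3      -1/5 ]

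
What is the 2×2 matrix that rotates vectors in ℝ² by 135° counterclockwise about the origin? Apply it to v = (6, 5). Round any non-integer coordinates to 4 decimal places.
R = [[-√2/2, -√2/2], [√2/2, -√2/2]]; R·v = (-7.7782, 0.7071)

A counterclockwise rotation by angle θ in ℝ² has matrix R(θ) = [[cos θ, -sin θ], [sin θ, cos θ]].
For θ = 135°: cos θ = -√2/2, sin θ = √2/2.
R(135°) = [[-√2/2, -√2/2], [√2/2, -√2/2]].
R·v = [-√2/2·6 + (-√2/2)·5, √2/2·6 + -√2/2·5] = (-7.7782, 0.7071).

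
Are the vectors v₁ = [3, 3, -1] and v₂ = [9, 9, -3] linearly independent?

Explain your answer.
No, linearly dependent (v₂ = 3·v₁)

Check whether there is a scalar k with v₂ = k·v₁.
Comparing components, k = 3 satisfies 3·[3, 3, -1] = [9, 9, -3].
Since v₂ is a scalar multiple of v₁, the two vectors are linearly dependent.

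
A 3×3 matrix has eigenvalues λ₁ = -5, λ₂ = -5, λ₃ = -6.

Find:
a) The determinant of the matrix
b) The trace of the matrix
det = -150, trace = -16

Two standard eigenvalue identities:
- det(A) equals the product of the eigenvalues (counted with multiplicity).
- trace(A) equals the sum of the eigenvalues.
det(A) = (-5)*(-5)*(-6) = -150.
trace(A) = -5 - 5 - 6 = -16.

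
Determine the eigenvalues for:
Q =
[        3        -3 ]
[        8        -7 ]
λ = -3, -1

Solve det(Q - λI) = 0. For a 2×2 matrix the characteristic equation is λ² - (trace)λ + det = 0.
trace(Q) = a + d = 3 - 7 = -4.
det(Q) = a*d - b*c = (3)*(-7) - (-3)*(8) = -21 + 24 = 3.
Characteristic equation: λ² - (-4)λ + (3) = 0.
Discriminant = (-4)² - 4*(3) = 16 - 12 = 4.
λ = (-4 ± √4) / 2 = (-4 ± 2) / 2 = -3, -1.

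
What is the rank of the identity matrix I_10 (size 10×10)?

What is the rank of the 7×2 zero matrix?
rank(I_10) = 10, rank(0) = 0

The identity I_10 has 10 columns that are the standard basis vectors e_1, …, e_10. These are linearly independent, so all 10 columns are pivots and rank(I_10) = 10.
The 7×2 zero matrix has every entry zero, so every row is the zero row and there are no pivots; rank(0) = 0.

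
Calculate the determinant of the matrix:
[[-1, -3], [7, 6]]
15

For a 2×2 matrix [[a, b], [c, d]], det = ad - bc
det = (-1)(6) - (-3)(7) = -6 - -21 = 15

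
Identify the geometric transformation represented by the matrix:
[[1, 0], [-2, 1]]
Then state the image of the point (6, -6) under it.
vertical shear with factor -2; image of (6, -6) is (6, -18)

The matrix [[1, 0], [k, 1]] sends (x, y) to (x, -2x + y), leaving the x-coordinate fixed: a vertical shear.
The matrix [[1, 0], [-2, 1]] represents: vertical shear with factor -2.
Applying it to (6, -6): [1·6 + 0·-6, -2·6 + 1·-6] = (6, -18).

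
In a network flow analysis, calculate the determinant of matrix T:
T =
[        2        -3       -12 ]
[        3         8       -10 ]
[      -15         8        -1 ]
det(T) = -2043

Expand along row 0 (cofactor expansion): det(T) = a*(e*i - f*h) - b*(d*i - f*g) + c*(d*h - e*g), where the 3×3 is [[a, b, c], [d, e, f], [g, h, i]].
Minor M_00 = (8)*(-1) - (-10)*(8) = -8 + 80 = 72.
Minor M_01 = (3)*(-1) - (-10)*(-15) = -3 - 150 = -153.
Minor M_02 = (3)*(8) - (8)*(-15) = 24 + 120 = 144.
det(T) = (2)*(72) - (-3)*(-153) + (-12)*(144) = 144 - 459 - 1728 = -2043.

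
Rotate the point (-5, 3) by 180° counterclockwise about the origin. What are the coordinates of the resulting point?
(5, -3)

Rotation matrix R(θ) = [[cos θ, -sin θ], [sin θ, cos θ]]; for θ = 180°:
R = [[-1, 0], [0, -1]]
Result: R × [-5, 3]ᵀ = [-1·-5 + (0)·3, 0·-5 + (-1)·3]ᵀ = (5, -3)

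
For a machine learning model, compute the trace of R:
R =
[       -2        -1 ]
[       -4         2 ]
tr(R) = -2 + 2 = 0

The trace of a square matrix is the sum of its diagonal entries.
Diagonal entries of R: R[0][0] = -2, R[1][1] = 2.
tr(R) = -2 + 2 = 0.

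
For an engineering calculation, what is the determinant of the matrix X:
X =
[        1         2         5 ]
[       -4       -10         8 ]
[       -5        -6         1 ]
det(X) = -164

Expand along row 0 (cofactor expansion): det(X) = a*(e*i - f*h) - b*(d*i - f*g) + c*(d*h - e*g), where the 3×3 is [[a, b, c], [d, e, f], [g, h, i]].
Minor M_00 = (-10)*(1) - (8)*(-6) = -10 + 48 = 38.
Minor M_01 = (-4)*(1) - (8)*(-5) = -4 + 40 = 36.
Minor M_02 = (-4)*(-6) - (-10)*(-5) = 24 - 50 = -26.
det(X) = (1)*(38) - (2)*(36) + (5)*(-26) = 38 - 72 - 130 = -164.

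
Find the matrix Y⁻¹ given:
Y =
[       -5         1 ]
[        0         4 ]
det(Y) = -20
Y⁻¹ =
[     -1/5      1/20 ]
[        0       1/4 ]

For a 2×2 matrix Y = [[a, b], [c, d]] with det(Y) ≠ 0, Y⁻¹ = (1/det(Y)) * [[d, -b], [-c, a]].
det(Y) = (-5)*(4) - (1)*(0) = -20 - 0 = -20.
Y⁻¹ = (1/-20) * [[4, -1], [0, -5]].
Dividing each entry by -20 and reducing:
Y⁻¹ =
[     -1/5      1/20 ]
[        0       1/4 ]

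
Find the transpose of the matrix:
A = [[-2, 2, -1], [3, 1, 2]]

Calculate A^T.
[[-2, 3], [2, 1], [-1, 2]]

The transpose sends entry (i,j) to (j,i); rows become columns.
Row 0 of A: [-2, 2, -1] -> column 0 of A^T.
Row 1 of A: [3, 1, 2] -> column 1 of A^T.
A^T = [[-2, 3], [2, 1], [-1, 2]]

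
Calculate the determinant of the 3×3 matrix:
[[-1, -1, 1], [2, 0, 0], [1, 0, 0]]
0

Expansion along first row:
det = -1·det([[0,0],[0,0]]) - -1·det([[2,0],[1,0]]) + 1·det([[2,0],[1,0]])
    = -1·(0·0 - 0·0) - -1·(2·0 - 0·1) + 1·(2·0 - 0·1)
    = -1·0 - -1·0 + 1·0
    = 0 + 0 + 0 = 0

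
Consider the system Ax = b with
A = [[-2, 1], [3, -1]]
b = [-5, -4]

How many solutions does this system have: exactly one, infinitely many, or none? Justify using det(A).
Exactly one solution

Compute det(A) = (-2)*(-1) - (1)*(3) = -1.
Because det(A) ≠ 0, A is invertible and Ax = b has a unique solution for every b (here x = A⁻¹ b).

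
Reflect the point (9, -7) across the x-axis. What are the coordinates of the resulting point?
(9, 7)

Reflection across x-axis: (9, -7) → (9, 7)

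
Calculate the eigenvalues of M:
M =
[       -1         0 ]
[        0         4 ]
λ = -1, 4

Solve det(M - λI) = 0. For a 2×2 matrix the characteristic equation is λ² - (trace)λ + det = 0.
trace(M) = a + d = -1 + 4 = 3.
det(M) = a*d - b*c = (-1)*(4) - (0)*(0) = -4 - 0 = -4.
Characteristic equation: λ² - (3)λ + (-4) = 0.
Discriminant = (3)² - 4*(-4) = 9 + 16 = 25.
λ = (3 ± √25) / 2 = (3 ± 5) / 2 = -1, 4.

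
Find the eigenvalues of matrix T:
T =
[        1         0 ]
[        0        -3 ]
λ = -3, 1

Solve det(T - λI) = 0. For a 2×2 matrix the characteristic equation is λ² - (trace)λ + det = 0.
trace(T) = a + d = 1 - 3 = -2.
det(T) = a*d - b*c = (1)*(-3) - (0)*(0) = -3 - 0 = -3.
Characteristic equation: λ² - (-2)λ + (-3) = 0.
Discriminant = (-2)² - 4*(-3) = 4 + 12 = 16.
λ = (-2 ± √16) / 2 = (-2 ± 4) / 2 = -3, 1.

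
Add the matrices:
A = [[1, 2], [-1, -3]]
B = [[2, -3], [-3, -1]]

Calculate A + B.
[[3, -1], [-4, -4]]

Add corresponding elements:
(1)+(2)=3
(2)+(-3)=-1
(-1)+(-3)=-4
(-3)+(-1)=-4
A + B = [[3, -1], [-4, -4]]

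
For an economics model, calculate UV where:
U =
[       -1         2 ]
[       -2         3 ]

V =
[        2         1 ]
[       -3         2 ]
UV =
[       -8         3 ]
[      -13         4 ]

Matrix multiplication: (UV)[i][j] = sum over k of U[i][k] * V[k][j].
  (UV)[0][0] = (-1)*(2) + (2)*(-3) = -8
  (UV)[0][1] = (-1)*(1) + (2)*(2) = 3
  (UV)[1][0] = (-2)*(2) + (3)*(-3) = -13
  (UV)[1][1] = (-2)*(1) + (3)*(2) = 4
UV =
[       -8         3 ]
[      -13         4 ]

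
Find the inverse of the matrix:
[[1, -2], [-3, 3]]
[[-1, -2/3], [-1, -1/3]]

For [[a,b],[c,d]], inverse = (1/det)·[[d,-b],[-c,a]]
det = 1·3 - -2·-3 = -3
Inverse = (1/-3)·[[3, 2], [3, 1]]
        = [[-1, -2/3], [-1, -1/3]]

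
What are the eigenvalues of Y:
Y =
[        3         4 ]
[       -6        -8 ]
λ = -5, 0

Solve det(Y - λI) = 0. For a 2×2 matrix the characteristic equation is λ² - (trace)λ + det = 0.
trace(Y) = a + d = 3 - 8 = -5.
det(Y) = a*d - b*c = (3)*(-8) - (4)*(-6) = -24 + 24 = 0.
Characteristic equation: λ² - (-5)λ + (0) = 0.
Discriminant = (-5)² - 4*(0) = 25 - 0 = 25.
λ = (-5 ± √25) / 2 = (-5 ± 5) / 2 = -5, 0.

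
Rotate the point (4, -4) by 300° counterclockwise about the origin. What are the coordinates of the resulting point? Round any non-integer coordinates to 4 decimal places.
(-1.4641, -5.4641)

Rotation matrix R(θ) = [[cos θ, -sin θ], [sin θ, cos θ]]; for θ = 300°:
R = [[1/2, √3/2], [-√3/2, 1/2]]
Result: R × [4, -4]ᵀ = [1/2·4 + (√3/2)·-4, -√3/2·4 + (1/2)·-4]ᵀ = (-1.4641, -5.4641)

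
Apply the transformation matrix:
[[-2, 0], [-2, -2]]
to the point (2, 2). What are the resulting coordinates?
(-4, -8)

Matrix multiplication:
[[-2, 0], [-2, -2]] × [2, 2]ᵀ
= [-2×2 + 0×2, -2×2 + -2×2]ᵀ
= [-4.0000, -8.0000]ᵀ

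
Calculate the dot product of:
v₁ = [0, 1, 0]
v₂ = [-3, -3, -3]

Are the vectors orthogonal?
-3, No

The dot product is the sum of products of corresponding components.
v₁·v₂ = (0)*(-3) + (1)*(-3) + (0)*(-3) = 0 - 3 + 0 = -3.
Two vectors are orthogonal iff their dot product is 0; here the dot product is -3, so the vectors are not orthogonal.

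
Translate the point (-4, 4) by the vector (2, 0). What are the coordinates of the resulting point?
(-2, 4)

Translation by (2, 0):
x' = -4 + 2 = -2
y' = 4 + 0 = 4
Homogeneous matrix: [[1, 0, 2], [0, 1, 0], [0, 0, 1]]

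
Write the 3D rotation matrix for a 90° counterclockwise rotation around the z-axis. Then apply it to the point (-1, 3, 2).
R = [[0, -1, 0], [1, 0, 0], [0, 0, 1]]; R·(-1, 3, 2) = (-3, -1, 2)

Rotation matrix for 90° around z-axis:
cos(90°) = 0, sin(90°) = 1
R = [[0, -1, 0], [1, 0, 0], [0, 0, 1]]
Apply to (-1, 3, 2): R·[-1, 3, 2]ᵀ = (-3, -1, 2)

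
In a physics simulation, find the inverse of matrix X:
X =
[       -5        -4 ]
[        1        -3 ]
det(X) = 19
X⁻¹ =
[    -3/19      4/19 ]
[    -1/19     -5/19 ]

For a 2×2 matrix X = [[a, b], [c, d]] with det(X) ≠ 0, X⁻¹ = (1/det(X)) * [[d, -b], [-c, a]].
det(X) = (-5)*(-3) - (-4)*(1) = 15 + 4 = 19.
X⁻¹ = (1/19) * [[-3, 4], [-1, -5]].
Dividing each entry by 19 and reducing:
X⁻¹ =
[    -3/19      4/19 ]
[    -1/19     -5/19 ]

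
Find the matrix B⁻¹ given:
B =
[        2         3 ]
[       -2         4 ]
det(B) = 14
B⁻¹ =
[      2/7     -3/14 ]
[      1/7       1/7 ]

For a 2×2 matrix B = [[a, b], [c, d]] with det(B) ≠ 0, B⁻¹ = (1/det(B)) * [[d, -b], [-c, a]].
det(B) = (2)*(4) - (3)*(-2) = 8 + 6 = 14.
B⁻¹ = (1/14) * [[4, -3], [2, 2]].
Dividing each entry by 14 and reducing:
B⁻¹ =
[      2/7     -3/14 ]
[      1/7       1/7 ]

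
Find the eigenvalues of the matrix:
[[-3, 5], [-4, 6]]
λ = 1 and λ = 2

Characteristic equation: det(A - λI) = 0
λ² - (trace)λ + (det) = 0
λ² - (3)λ + (2) = 0
λ² - 3λ + 2 = 0
Solving: λ = 1, 2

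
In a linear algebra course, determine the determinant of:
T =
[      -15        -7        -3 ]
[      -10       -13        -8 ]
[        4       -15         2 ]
det(T) = 1668

Expand along row 0 (cofactor expansion): det(T) = a*(e*i - f*h) - b*(d*i - f*g) + c*(d*h - e*g), where the 3×3 is [[a, b, c], [d, e, f], [g, h, i]].
Minor M_00 = (-13)*(2) - (-8)*(-15) = -26 - 120 = -146.
Minor M_01 = (-10)*(2) - (-8)*(4) = -20 + 32 = 12.
Minor M_02 = (-10)*(-15) - (-13)*(4) = 150 + 52 = 202.
det(T) = (-15)*(-146) - (-7)*(12) + (-3)*(202) = 2190 + 84 - 606 = 1668.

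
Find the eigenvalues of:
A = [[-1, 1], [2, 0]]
λ = -2, 1

Solve det(A - λI) = 0. For a 2×2 matrix this is λ² - (trace)λ + det = 0.
trace(A) = -1 + 0 = -1.
det(A) = (-1)*(0) - (1)*(2) = 0 - 2 = -2.
Characteristic equation: λ² - (-1)λ + (-2) = 0.
Discriminant: (-1)² - 4*(-2) = 1 + 8 = 9.
Roots: λ = (-1 ± √9) / 2 = -2, 1.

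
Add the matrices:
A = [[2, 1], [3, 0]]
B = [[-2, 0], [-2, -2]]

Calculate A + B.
[[0, 1], [1, -2]]

Add corresponding elements:
(2)+(-2)=0
(1)+(0)=1
(3)+(-2)=1
(0)+(-2)=-2
A + B = [[0, 1], [1, -2]]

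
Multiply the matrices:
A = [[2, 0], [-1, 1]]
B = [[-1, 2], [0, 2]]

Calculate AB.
[[-2, 4], [1, 0]]

Each entry (i,j) of AB = sum over k of A[i][k]*B[k][j].
(AB)[0][0] = (2)*(-1) + (0)*(0) = -2
(AB)[0][1] = (2)*(2) + (0)*(2) = 4
(AB)[1][0] = (-1)*(-1) + (1)*(0) = 1
(AB)[1][1] = (-1)*(2) + (1)*(2) = 0
AB = [[-2, 4], [1, 0]]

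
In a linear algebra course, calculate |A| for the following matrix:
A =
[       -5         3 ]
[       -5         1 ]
det(A) = 10

For a 2×2 matrix [[a, b], [c, d]], det = a*d - b*c.
det(A) = (-5)*(1) - (3)*(-5) = -5 + 15 = 10.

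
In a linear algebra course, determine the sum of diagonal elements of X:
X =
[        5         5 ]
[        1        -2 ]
tr(X) = 5 - 2 = 3

The trace of a square matrix is the sum of its diagonal entries.
Diagonal entries of X: X[0][0] = 5, X[1][1] = -2.
tr(X) = 5 - 2 = 3.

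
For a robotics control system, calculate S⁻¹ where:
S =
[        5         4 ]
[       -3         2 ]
det(S) = 22
S⁻¹ =
[     1/11     -2/11 ]
[     3/22      5/22 ]

For a 2×2 matrix S = [[a, b], [c, d]] with det(S) ≠ 0, S⁻¹ = (1/det(S)) * [[d, -b], [-c, a]].
det(S) = (5)*(2) - (4)*(-3) = 10 + 12 = 22.
S⁻¹ = (1/22) * [[2, -4], [3, 5]].
Dividing each entry by 22 and reducing:
S⁻¹ =
[     1/11     -2/11 ]
[     3/22      5/22 ]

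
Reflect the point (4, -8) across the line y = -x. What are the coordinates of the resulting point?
(8, -4)

Reflection across line y = -x: (4, -8) → (8, -4)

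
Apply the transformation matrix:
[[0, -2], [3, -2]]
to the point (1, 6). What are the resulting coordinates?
(-12, -9)

Matrix multiplication:
[[0, -2], [3, -2]] × [1, 6]ᵀ
= [0×1 + -2×6, 3×1 + -2×6]ᵀ
= [-12.0000, -9.0000]ᵀ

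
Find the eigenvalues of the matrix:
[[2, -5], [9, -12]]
λ = -7 and λ = -3

Characteristic equation: det(A - λI) = 0
λ² - (trace)λ + (det) = 0
λ² - (-10)λ + (21) = 0
λ² + 10λ + 21 = 0
Solving: λ = -7, -3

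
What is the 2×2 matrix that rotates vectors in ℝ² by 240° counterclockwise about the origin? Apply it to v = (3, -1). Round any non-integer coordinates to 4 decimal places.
R = [[-1/2, √3/2], [-√3/2, -1/2]]; R·v = (-2.3660, -2.0981)

A counterclockwise rotation by angle θ in ℝ² has matrix R(θ) = [[cos θ, -sin θ], [sin θ, cos θ]].
For θ = 240°: cos θ = -1/2, sin θ = -√3/2.
R(240°) = [[-1/2, √3/2], [-√3/2, -1/2]].
R·v = [-1/2·3 + (√3/2)·-1, -√3/2·3 + -1/2·-1] = (-2.3660, -2.0981).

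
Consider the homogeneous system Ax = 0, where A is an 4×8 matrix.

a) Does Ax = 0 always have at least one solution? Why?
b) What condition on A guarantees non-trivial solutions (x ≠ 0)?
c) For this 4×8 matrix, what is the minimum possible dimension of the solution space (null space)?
a) Yes, x = 0 is always a solution. b) When A has linearly dependent columns (rank < n). c) Minimum nullity = 4.

a) x = 0 satisfies A·0 = 0, so the zero vector is always a solution.
b) Non-trivial solutions exist iff the columns of A are linearly dependent, equivalently rank(A) < n (the number of columns).
c) By rank-nullity, rank(A) + nullity(A) = n = 8. Since A has only 4 rows, rank(A) ≤ 4, so nullity(A) ≥ 8 - 4 = 4.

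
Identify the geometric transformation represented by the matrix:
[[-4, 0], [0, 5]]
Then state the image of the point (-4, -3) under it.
non-uniform scaling by (-4, 5); image of (-4, -3) is (16, -15)

This is diagonal with distinct entries, so it scales the x-axis by -4 and the y-axis by 5.
The matrix [[-4, 0], [0, 5]] represents: non-uniform scaling by (-4, 5).
Applying it to (-4, -3): [-4·-4 + 0·-3, 0·-4 + 5·-3] = (16, -15).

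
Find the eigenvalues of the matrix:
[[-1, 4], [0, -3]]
λ = -3 and λ = -1

Characteristic equation: det(A - λI) = 0
λ² - (trace)λ + (det) = 0
λ² - (-4)λ + (3) = 0
λ² + 4λ + 3 = 0
Solving: λ = -3, -1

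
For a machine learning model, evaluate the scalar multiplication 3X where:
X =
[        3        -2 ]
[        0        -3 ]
3X =
[        9        -6 ]
[        0        -9 ]

Scalar multiplication is elementwise: (3X)[i][j] = 3 * X[i][j].
  (3X)[0][0] = 3 * (3) = 9
  (3X)[0][1] = 3 * (-2) = -6
  (3X)[1][0] = 3 * (0) = 0
  (3X)[1][1] = 3 * (-3) = -9
3X =
[        9        -6 ]
[        0        -9 ]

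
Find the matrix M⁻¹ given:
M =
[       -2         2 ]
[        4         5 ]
det(M) = -18
M⁻¹ =
[    -5/18       1/9 ]
[      2/9       1/9 ]

For a 2×2 matrix M = [[a, b], [c, d]] with det(M) ≠ 0, M⁻¹ = (1/det(M)) * [[d, -b], [-c, a]].
det(M) = (-2)*(5) - (2)*(4) = -10 - 8 = -18.
M⁻¹ = (1/-18) * [[5, -2], [-4, -2]].
Dividing each entry by -18 and reducing:
M⁻¹ =
[    -5/18       1/9 ]
[      2/9       1/9 ]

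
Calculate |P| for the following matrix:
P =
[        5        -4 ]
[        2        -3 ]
det(P) = -7

For a 2×2 matrix [[a, b], [c, d]], det = a*d - b*c.
det(P) = (5)*(-3) - (-4)*(2) = -15 + 8 = -7.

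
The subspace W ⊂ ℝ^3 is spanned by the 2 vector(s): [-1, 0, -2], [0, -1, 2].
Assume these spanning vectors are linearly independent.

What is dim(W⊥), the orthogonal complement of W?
dim(W⊥) = 1

For any subspace W of ℝ^n, dim(W) + dim(W⊥) = n (the whole-space dimension).
Here the given 2 vectors are linearly independent, so dim(W) = 2.
Thus dim(W⊥) = n - dim(W) = 3 - 2 = 1.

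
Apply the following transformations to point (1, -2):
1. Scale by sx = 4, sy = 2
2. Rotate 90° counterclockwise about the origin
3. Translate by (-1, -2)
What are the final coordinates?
(3, 2)

Step 1: Scale → (4, -4)
Step 2: Rotate 90° → (4, 4)
Step 3: Translate → (3, 2)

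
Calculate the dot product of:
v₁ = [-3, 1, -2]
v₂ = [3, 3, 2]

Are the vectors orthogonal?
-10, No

The dot product is the sum of products of corresponding components.
v₁·v₂ = (-3)*(3) + (1)*(3) + (-2)*(2) = -9 + 3 - 4 = -10.
Two vectors are orthogonal iff their dot product is 0; here the dot product is -10, so the vectors are not orthogonal.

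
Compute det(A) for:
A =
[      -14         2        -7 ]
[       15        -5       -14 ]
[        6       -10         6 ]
det(A) = 2872

Expand along row 0 (cofactor expansion): det(A) = a*(e*i - f*h) - b*(d*i - f*g) + c*(d*h - e*g), where the 3×3 is [[a, b, c], [d, e, f], [g, h, i]].
Minor M_00 = (-5)*(6) - (-14)*(-10) = -30 - 140 = -170.
Minor M_01 = (15)*(6) - (-14)*(6) = 90 + 84 = 174.
Minor M_02 = (15)*(-10) - (-5)*(6) = -150 + 30 = -120.
det(A) = (-14)*(-170) - (2)*(174) + (-7)*(-120) = 2380 - 348 + 840 = 2872.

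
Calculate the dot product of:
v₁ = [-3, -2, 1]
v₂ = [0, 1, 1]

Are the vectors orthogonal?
-1, No

The dot product is the sum of products of corresponding components.
v₁·v₂ = (-3)*(0) + (-2)*(1) + (1)*(1) = 0 - 2 + 1 = -1.
Two vectors are orthogonal iff their dot product is 0; here the dot product is -1, so the vectors are not orthogonal.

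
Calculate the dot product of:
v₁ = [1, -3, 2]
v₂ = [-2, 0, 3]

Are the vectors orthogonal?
4, No

The dot product is the sum of products of corresponding components.
v₁·v₂ = (1)*(-2) + (-3)*(0) + (2)*(3) = -2 + 0 + 6 = 4.
Two vectors are orthogonal iff their dot product is 0; here the dot product is 4, so the vectors are not orthogonal.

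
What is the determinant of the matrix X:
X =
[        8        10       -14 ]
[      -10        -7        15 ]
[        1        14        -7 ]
det(X) = 24

Expand along row 0 (cofactor expansion): det(X) = a*(e*i - f*h) - b*(d*i - f*g) + c*(d*h - e*g), where the 3×3 is [[a, b, c], [d, e, f], [g, h, i]].
Minor M_00 = (-7)*(-7) - (15)*(14) = 49 - 210 = -161.
Minor M_01 = (-10)*(-7) - (15)*(1) = 70 - 15 = 55.
Minor M_02 = (-10)*(14) - (-7)*(1) = -140 + 7 = -133.
det(X) = (8)*(-161) - (10)*(55) + (-14)*(-133) = -1288 - 550 + 1862 = 24.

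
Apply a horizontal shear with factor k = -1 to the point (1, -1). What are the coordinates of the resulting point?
(2, -1)

Shear matrix for horizontal shear with factor k = -1:
[[1, -1], [0, 1]]
Result: (1, -1) → (2, -1)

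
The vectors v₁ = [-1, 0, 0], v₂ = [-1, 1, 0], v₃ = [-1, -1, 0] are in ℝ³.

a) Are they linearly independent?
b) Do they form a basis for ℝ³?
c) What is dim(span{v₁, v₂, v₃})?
Not independent, not a basis, dim(span) = 2

Check whether v₃ can be written as a linear combination of v₁ and v₂.
v₃ = (2)·v₁ + (-1)·v₂ = [-1, -1, 0], so the three vectors are linearly dependent.
Thus they do not form a basis for ℝ³, and dim(span{v₁, v₂, v₃}) = 2 (spanned by v₁ and v₂).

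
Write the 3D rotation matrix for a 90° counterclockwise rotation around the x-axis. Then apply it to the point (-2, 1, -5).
R = [[1, 0, 0], [0, 0, -1], [0, 1, 0]]; R·(-2, 1, -5) = (-2, 5, 1)

Rotation matrix for 90° around x-axis:
cos(90°) = 0, sin(90°) = 1
R = [[1, 0, 0], [0, 0, -1], [0, 1, 0]]
Apply to (-2, 1, -5): R·[-2, 1, -5]ᵀ = (-2, 5, 1)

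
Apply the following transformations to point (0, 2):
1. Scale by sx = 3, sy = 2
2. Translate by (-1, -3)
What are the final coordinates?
(-1, 1)

Step 1: Scale (0, 2) by (sx, sy) = (3, 2) → (0, 4)
Step 2: Translate by (-1, -3) → (-1, 1)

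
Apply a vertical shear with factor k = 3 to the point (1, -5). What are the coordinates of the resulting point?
(1, -2)

Shear matrix for vertical shear with factor k = 3:
[[1, 0], [3, 1]]
Result: (1, -5) → (1, -2)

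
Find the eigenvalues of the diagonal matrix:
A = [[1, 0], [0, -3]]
λ₁ = 1, λ₂ = -3

The characteristic polynomial of A is det(A - λI) = (1 - λ)(-3 - λ) = 0.
The roots are λ = 1 and λ = -3, so the eigenvalues are the diagonal entries.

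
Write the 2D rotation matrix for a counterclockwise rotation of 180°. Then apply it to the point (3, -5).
R = [[-1, 0], [0, -1]]; R·(3, -5) = (-3, 5)

Rotation matrix formula: R(θ) = [[cos θ, -sin θ], [sin θ, cos θ]]
For θ = 180°:
cos(180°) = -1
sin(180°) = 0
R = [[-1, 0], [0, -1]]
Apply to (3, -5): [-1·3 + (0)·-5, 0·3 + -1·-5] = (-3, 5)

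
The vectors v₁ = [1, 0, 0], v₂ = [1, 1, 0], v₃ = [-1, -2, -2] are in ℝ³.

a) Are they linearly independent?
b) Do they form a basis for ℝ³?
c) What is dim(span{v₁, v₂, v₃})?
Yes independent, yes basis, dim = 3

Stack v₁, v₂, v₃ as rows of a 3×3 matrix.
[[1, 0, 0]; [1, 1, 0]; [-1, -2, -2]] is already lower triangular with nonzero diagonal entries (1, 1, -2), so its determinant is the product of the diagonal entries, det = (1)·(1)·(-2) = -2 ≠ 0, and the rows are linearly independent.
Three linearly independent vectors in ℝ³ form a basis for ℝ³, so dim(span{v₁,v₂,v₃}) = 3.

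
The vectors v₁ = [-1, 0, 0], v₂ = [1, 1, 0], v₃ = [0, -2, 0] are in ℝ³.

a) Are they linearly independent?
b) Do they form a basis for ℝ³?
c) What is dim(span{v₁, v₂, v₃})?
Not independent, not a basis, dim(span) = 2

Check whether v₃ can be written as a linear combination of v₁ and v₂.
v₃ = (-2)·v₁ + (-2)·v₂ = [0, -2, 0], so the three vectors are linearly dependent.
Thus they do not form a basis for ℝ³, and dim(span{v₁, v₂, v₃}) = 2 (spanned by v₁ and v₂).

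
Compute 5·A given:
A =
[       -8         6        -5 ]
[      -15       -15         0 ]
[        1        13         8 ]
5A =
[      -40        30       -25 ]
[      -75       -75         0 ]
[        5        65        40 ]

Scalar multiplication is elementwise: (5A)[i][j] = 5 * A[i][j].
  (5A)[0][0] = 5 * (-8) = -40
  (5A)[0][1] = 5 * (6) = 30
  (5A)[0][2] = 5 * (-5) = -25
  (5A)[1][0] = 5 * (-15) = -75
  (5A)[1][1] = 5 * (-15) = -75
  (5A)[1][2] = 5 * (0) = 0
  (5A)[2][0] = 5 * (1) = 5
  (5A)[2][1] = 5 * (13) = 65
  (5A)[2][2] = 5 * (8) = 40
5A =
[      -40        30       -25 ]
[      -75       -75         0 ]
[        5        65        40 ]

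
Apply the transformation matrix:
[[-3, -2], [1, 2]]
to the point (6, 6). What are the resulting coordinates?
(-30, 18)

Matrix multiplication:
[[-3, -2], [1, 2]] × [6, 6]ᵀ
= [-3×6 + -2×6, 1×6 + 2×6]ᵀ
= [-30.0000, 18.0000]ᵀ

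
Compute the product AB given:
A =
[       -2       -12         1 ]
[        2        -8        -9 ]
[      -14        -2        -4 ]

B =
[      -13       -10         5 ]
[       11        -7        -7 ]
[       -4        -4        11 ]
AB =
[     -110       100        85 ]
[      -78        72       -33 ]
[      176       170      -100 ]

Matrix multiplication: (AB)[i][j] = sum over k of A[i][k] * B[k][j].
  (AB)[0][0] = (-2)*(-13) + (-12)*(11) + (1)*(-4) = -110
  (AB)[0][1] = (-2)*(-10) + (-12)*(-7) + (1)*(-4) = 100
  (AB)[0][2] = (-2)*(5) + (-12)*(-7) + (1)*(11) = 85
  (AB)[1][0] = (2)*(-13) + (-8)*(11) + (-9)*(-4) = -78
  (AB)[1][1] = (2)*(-10) + (-8)*(-7) + (-9)*(-4) = 72
  (AB)[1][2] = (2)*(5) + (-8)*(-7) + (-9)*(11) = -33
  (AB)[2][0] = (-14)*(-13) + (-2)*(11) + (-4)*(-4) = 176
  (AB)[2][1] = (-14)*(-10) + (-2)*(-7) + (-4)*(-4) = 170
  (AB)[2][2] = (-14)*(5) + (-2)*(-7) + (-4)*(11) = -100
AB =
[     -110       100        85 ]
[      -78        72       -33 ]
[      176       170      -100 ]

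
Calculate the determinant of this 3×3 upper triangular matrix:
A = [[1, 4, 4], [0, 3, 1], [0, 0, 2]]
6

The determinant of a triangular matrix is the product of its diagonal entries (the off-diagonal entries above the diagonal do not affect it).
det(A) = (1) * (3) * (2) = 6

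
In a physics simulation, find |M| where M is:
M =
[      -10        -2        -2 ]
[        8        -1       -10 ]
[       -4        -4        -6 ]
det(M) = 236

Expand along row 0 (cofactor expansion): det(M) = a*(e*i - f*h) - b*(d*i - f*g) + c*(d*h - e*g), where the 3×3 is [[a, b, c], [d, e, f], [g, h, i]].
Minor M_00 = (-1)*(-6) - (-10)*(-4) = 6 - 40 = -34.
Minor M_01 = (8)*(-6) - (-10)*(-4) = -48 - 40 = -88.
Minor M_02 = (8)*(-4) - (-1)*(-4) = -32 - 4 = -36.
det(M) = (-10)*(-34) - (-2)*(-88) + (-2)*(-36) = 340 - 176 + 72 = 236.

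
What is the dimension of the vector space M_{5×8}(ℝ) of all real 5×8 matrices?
Dimension = 40

A real 5×8 matrix is determined by its 5·8 = 40 independent entries.
A standard basis is {E_ij : 1 ≤ i ≤ 5, 1 ≤ j ≤ 8}, where E_ij has a 1 in position (i, j) and 0 elsewhere — there are 40 such matrices, and they are linearly independent and span M_{5×8}(ℝ).
Therefore dim(M_{5×8}(ℝ)) = 40.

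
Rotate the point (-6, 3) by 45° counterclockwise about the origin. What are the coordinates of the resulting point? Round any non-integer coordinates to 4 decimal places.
(-6.3640, -2.1213)

Rotation matrix R(θ) = [[cos θ, -sin θ], [sin θ, cos θ]]; for θ = 45°:
R = [[√2/2, -√2/2], [√2/2, √2/2]]
Result: R × [-6, 3]ᵀ = [√2/2·-6 + (-√2/2)·3, √2/2·-6 + (√2/2)·3]ᵀ = (-6.3640, -2.1213)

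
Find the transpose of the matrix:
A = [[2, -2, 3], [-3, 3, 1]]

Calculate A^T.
[[2, -3], [-2, 3], [3, 1]]

The transpose sends entry (i,j) to (j,i); rows become columns.
Row 0 of A: [2, -2, 3] -> column 0 of A^T.
Row 1 of A: [-3, 3, 1] -> column 1 of A^T.
A^T = [[2, -3], [-2, 3], [3, 1]]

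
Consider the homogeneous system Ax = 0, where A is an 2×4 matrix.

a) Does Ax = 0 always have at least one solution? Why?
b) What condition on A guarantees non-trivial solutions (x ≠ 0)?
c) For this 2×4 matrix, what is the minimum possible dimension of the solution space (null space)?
a) Yes, x = 0 is always a solution. b) When A has linearly dependent columns (rank < n). c) Minimum nullity = 2.

a) x = 0 satisfies A·0 = 0, so the zero vector is always a solution.
b) Non-trivial solutions exist iff the columns of A are linearly dependent, equivalently rank(A) < n (the number of columns).
c) By rank-nullity, rank(A) + nullity(A) = n = 4. Since A has only 2 rows, rank(A) ≤ 2, so nullity(A) ≥ 4 - 2 = 2.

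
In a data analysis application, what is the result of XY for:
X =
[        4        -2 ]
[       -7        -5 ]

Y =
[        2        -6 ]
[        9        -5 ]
XY =
[      -10       -14 ]
[      -59        67 ]

Matrix multiplication: (XY)[i][j] = sum over k of X[i][k] * Y[k][j].
  (XY)[0][0] = (4)*(2) + (-2)*(9) = -10
  (XY)[0][1] = (4)*(-6) + (-2)*(-5) = -14
  (XY)[1][0] = (-7)*(2) + (-5)*(9) = -59
  (XY)[1][1] = (-7)*(-6) + (-5)*(-5) = 67
XY =
[      -10       -14 ]
[      -59        67 ]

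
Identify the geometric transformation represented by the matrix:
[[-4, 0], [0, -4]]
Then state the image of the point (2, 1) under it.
uniform scaling by factor -4; image of (2, 1) is (-8, -4)

This is a diagonal matrix with equal entries -4, so it scales both axes by the same factor -4.
The matrix [[-4, 0], [0, -4]] represents: uniform scaling by factor -4.
Applying it to (2, 1): [-4·2 + 0·1, 0·2 + -4·1] = (-8, -4).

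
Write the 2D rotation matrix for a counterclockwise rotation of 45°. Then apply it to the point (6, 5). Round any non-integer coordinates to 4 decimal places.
R = [[√2/2, -√2/2], [√2/2, √2/2]]; R·(6, 5) = (0.7071, 7.7782)

Rotation matrix formula: R(θ) = [[cos θ, -sin θ], [sin θ, cos θ]]
For θ = 45°:
cos(45°) = √2/2
sin(45°) = √2/2
R = [[√2/2, -√2/2], [√2/2, √2/2]]
Apply to (6, 5): [√2/2·6 + (-√2/2)·5, √2/2·6 + √2/2·5] = (0.7071, 7.7782)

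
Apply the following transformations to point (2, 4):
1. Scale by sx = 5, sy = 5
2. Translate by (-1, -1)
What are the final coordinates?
(9, 19)

Step 1: Scale (2, 4) by (sx, sy) = (5, 5) → (10, 20)
Step 2: Translate by (-1, -1) → (9, 19)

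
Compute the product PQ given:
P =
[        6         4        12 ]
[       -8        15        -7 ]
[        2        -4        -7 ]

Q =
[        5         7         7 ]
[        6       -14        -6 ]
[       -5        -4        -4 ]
PQ =
[       -6       -62       -30 ]
[       85      -238      -118 ]
[       21        98        66 ]

Matrix multiplication: (PQ)[i][j] = sum over k of P[i][k] * Q[k][j].
  (PQ)[0][0] = (6)*(5) + (4)*(6) + (12)*(-5) = -6
  (PQ)[0][1] = (6)*(7) + (4)*(-14) + (12)*(-4) = -62
  (PQ)[0][2] = (6)*(7) + (4)*(-6) + (12)*(-4) = -30
  (PQ)[1][0] = (-8)*(5) + (15)*(6) + (-7)*(-5) = 85
  (PQ)[1][1] = (-8)*(7) + (15)*(-14) + (-7)*(-4) = -238
  (PQ)[1][2] = (-8)*(7) + (15)*(-6) + (-7)*(-4) = -118
  (PQ)[2][0] = (2)*(5) + (-4)*(6) + (-7)*(-5) = 21
  (PQ)[2][1] = (2)*(7) + (-4)*(-14) + (-7)*(-4) = 98
  (PQ)[2][2] = (2)*(7) + (-4)*(-6) + (-7)*(-4) = 66
PQ =
[       -6       -62       -30 ]
[       85      -238      -118 ]
[       21        98        66 ]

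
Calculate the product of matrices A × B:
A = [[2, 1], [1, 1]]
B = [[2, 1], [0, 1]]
[[4, 3], [2, 2]]

Matrix multiplication:
C[0][0] = 2×2 + 1×0 = 4
C[0][1] = 2×1 + 1×1 = 3
C[1][0] = 1×2 + 1×0 = 2
C[1][1] = 1×1 + 1×1 = 2
Result: [[4, 3], [2, 2]]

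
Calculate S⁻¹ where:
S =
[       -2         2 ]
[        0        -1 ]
det(S) = 2
S⁻¹ =
[     -1/2        -1 ]
[        0        -1 ]

For a 2×2 matrix S = [[a, b], [c, d]] with det(S) ≠ 0, S⁻¹ = (1/det(S)) * [[d, -b], [-c, a]].
det(S) = (-2)*(-1) - (2)*(0) = 2 - 0 = 2.
S⁻¹ = (1/2) * [[-1, -2], [0, -2]].
Dividing each entry by 2 and reducing:
S⁻¹ =
[     -1/2        -1 ]
[        0        -1 ]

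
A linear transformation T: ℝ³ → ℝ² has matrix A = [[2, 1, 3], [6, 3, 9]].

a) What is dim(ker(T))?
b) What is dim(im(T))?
dim(ker) = 2, dim(im) = 1

Observe that row 2 = 3 × row 1 (so the rows are linearly dependent).
Thus rank(A) = 1 (only one linearly independent row).
dim(im(T)) = rank(A) = 1.
By the rank-nullity theorem applied to T: ℝ³ → ℝ², rank(A) + nullity(A) = 3 (the domain dimension), so dim(ker(T)) = 3 - 1 = 2.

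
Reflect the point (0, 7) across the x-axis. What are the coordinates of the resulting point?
(0, -7)

Reflection across x-axis: (0, 7) → (0, -7)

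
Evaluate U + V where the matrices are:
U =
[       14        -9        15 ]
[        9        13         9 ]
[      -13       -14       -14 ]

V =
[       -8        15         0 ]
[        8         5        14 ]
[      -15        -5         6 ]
U + V =
[        6         6        15 ]
[       17        18        23 ]
[      -28       -19        -8 ]

Matrix addition is elementwise: (U+V)[i][j] = U[i][j] + V[i][j].
  (U+V)[0][0] = (14) + (-8) = 6
  (U+V)[0][1] = (-9) + (15) = 6
  (U+V)[0][2] = (15) + (0) = 15
  (U+V)[1][0] = (9) + (8) = 17
  (U+V)[1][1] = (13) + (5) = 18
  (U+V)[1][2] = (9) + (14) = 23
  (U+V)[2][0] = (-13) + (-15) = -28
  (U+V)[2][1] = (-14) + (-5) = -19
  (U+V)[2][2] = (-14) + (6) = -8
U + V =
[        6         6        15 ]
[       17        18        23 ]
[      -28       -19        -8 ]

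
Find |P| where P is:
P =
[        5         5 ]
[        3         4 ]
det(P) = 5

For a 2×2 matrix [[a, b], [c, d]], det = a*d - b*c.
det(P) = (5)*(4) - (5)*(3) = 20 - 15 = 5.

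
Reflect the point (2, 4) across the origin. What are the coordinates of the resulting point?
(-2, -4)

Reflection across origin: (2, 4) → (-2, -4)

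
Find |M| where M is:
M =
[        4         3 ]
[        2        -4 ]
det(M) = -22

For a 2×2 matrix [[a, b], [c, d]], det = a*d - b*c.
det(M) = (4)*(-4) - (3)*(2) = -16 - 6 = -22.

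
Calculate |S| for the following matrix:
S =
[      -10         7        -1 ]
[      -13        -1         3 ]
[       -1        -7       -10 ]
det(S) = -1331

Expand along row 0 (cofactor expansion): det(S) = a*(e*i - f*h) - b*(d*i - f*g) + c*(d*h - e*g), where the 3×3 is [[a, b, c], [d, e, f], [g, h, i]].
Minor M_00 = (-1)*(-10) - (3)*(-7) = 10 + 21 = 31.
Minor M_01 = (-13)*(-10) - (3)*(-1) = 130 + 3 = 133.
Minor M_02 = (-13)*(-7) - (-1)*(-1) = 91 - 1 = 90.
det(S) = (-10)*(31) - (7)*(133) + (-1)*(90) = -310 - 931 - 90 = -1331.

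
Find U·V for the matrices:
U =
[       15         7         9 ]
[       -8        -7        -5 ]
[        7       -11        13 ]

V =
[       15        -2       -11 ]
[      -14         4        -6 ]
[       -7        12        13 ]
UV =
[       64       106       -90 ]
[       13       -72        65 ]
[      168        98       158 ]

Matrix multiplication: (UV)[i][j] = sum over k of U[i][k] * V[k][j].
  (UV)[0][0] = (15)*(15) + (7)*(-14) + (9)*(-7) = 64
  (UV)[0][1] = (15)*(-2) + (7)*(4) + (9)*(12) = 106
  (UV)[0][2] = (15)*(-11) + (7)*(-6) + (9)*(13) = -90
  (UV)[1][0] = (-8)*(15) + (-7)*(-14) + (-5)*(-7) = 13
  (UV)[1][1] = (-8)*(-2) + (-7)*(4) + (-5)*(12) = -72
  (UV)[1][2] = (-8)*(-11) + (-7)*(-6) + (-5)*(13) = 65
  (UV)[2][0] = (7)*(15) + (-11)*(-14) + (13)*(-7) = 168
  (UV)[2][1] = (7)*(-2) + (-11)*(4) + (13)*(12) = 98
  (UV)[2][2] = (7)*(-11) + (-11)*(-6) + (13)*(13) = 158
UV =
[       64       106       -90 ]
[       13       -72        65 ]
[      168        98       158 ]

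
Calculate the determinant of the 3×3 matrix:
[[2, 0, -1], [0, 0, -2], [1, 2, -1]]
8

Expansion along first row:
det = 2·det([[0,-2],[2,-1]]) - 0·det([[0,-2],[1,-1]]) + -1·det([[0,0],[1,2]])
    = 2·(0·-1 - -2·2) - 0·(0·-1 - -2·1) + -1·(0·2 - 0·1)
    = 2·4 - 0·2 + -1·0
    = 8 + 0 + 0 = 8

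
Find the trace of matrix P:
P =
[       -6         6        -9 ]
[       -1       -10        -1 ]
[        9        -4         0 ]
tr(P) = -6 - 10 + 0 = -16

The trace of a square matrix is the sum of its diagonal entries.
Diagonal entries of P: P[0][0] = -6, P[1][1] = -10, P[2][2] = 0.
tr(P) = -6 - 10 + 0 = -16.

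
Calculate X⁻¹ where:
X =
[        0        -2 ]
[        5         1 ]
det(X) = 10
X⁻¹ =
[     1/10       1/5 ]
[     -1/2         0 ]

For a 2×2 matrix X = [[a, b], [c, d]] with det(X) ≠ 0, X⁻¹ = (1/det(X)) * [[d, -b], [-c, a]].
det(X) = (0)*(1) - (-2)*(5) = 0 + 10 = 10.
X⁻¹ = (1/10) * [[1, 2], [-5, 0]].
Dividing each entry by 10 and reducing:
X⁻¹ =
[     1/10       1/5 ]
[     -1/2         0 ]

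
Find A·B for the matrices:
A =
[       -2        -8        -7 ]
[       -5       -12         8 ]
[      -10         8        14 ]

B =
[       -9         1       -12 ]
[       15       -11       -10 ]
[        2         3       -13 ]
AB =
[     -116        65       195 ]
[     -119       151        76 ]
[      238       -56      -142 ]

Matrix multiplication: (AB)[i][j] = sum over k of A[i][k] * B[k][j].
  (AB)[0][0] = (-2)*(-9) + (-8)*(15) + (-7)*(2) = -116
  (AB)[0][1] = (-2)*(1) + (-8)*(-11) + (-7)*(3) = 65
  (AB)[0][2] = (-2)*(-12) + (-8)*(-10) + (-7)*(-13) = 195
  (AB)[1][0] = (-5)*(-9) + (-12)*(15) + (8)*(2) = -119
  (AB)[1][1] = (-5)*(1) + (-12)*(-11) + (8)*(3) = 151
  (AB)[1][2] = (-5)*(-12) + (-12)*(-10) + (8)*(-13) = 76
  (AB)[2][0] = (-10)*(-9) + (8)*(15) + (14)*(2) = 238
  (AB)[2][1] = (-10)*(1) + (8)*(-11) + (14)*(3) = -56
  (AB)[2][2] = (-10)*(-12) + (8)*(-10) + (14)*(-13) = -142
AB =
[     -116        65       195 ]
[     -119       151        76 ]
[      238       -56      -142 ]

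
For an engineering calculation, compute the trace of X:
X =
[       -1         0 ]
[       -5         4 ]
tr(X) = -1 + 4 = 3

The trace of a square matrix is the sum of its diagonal entries.
Diagonal entries of X: X[0][0] = -1, X[1][1] = 4.
tr(X) = -1 + 4 = 3.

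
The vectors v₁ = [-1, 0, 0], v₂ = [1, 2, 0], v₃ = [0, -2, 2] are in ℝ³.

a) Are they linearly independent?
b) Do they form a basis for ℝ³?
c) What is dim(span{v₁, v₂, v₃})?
Yes independent, yes basis, dim = 3

Stack v₁, v₂, v₃ as rows of a 3×3 matrix.
[[-1, 0, 0]; [1, 2, 0]; [0, -2, 2]] is already lower triangular with nonzero diagonal entries (-1, 2, 2), so its determinant is the product of the diagonal entries, det = (-1)·(2)·(2) = -4 ≠ 0, and the rows are linearly independent.
Three linearly independent vectors in ℝ³ form a basis for ℝ³, so dim(span{v₁,v₂,v₃}) = 3.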